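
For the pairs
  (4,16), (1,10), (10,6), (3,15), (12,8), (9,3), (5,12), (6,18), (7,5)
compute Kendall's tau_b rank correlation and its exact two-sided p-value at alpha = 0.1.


Step 1: Enumerate the 36 unordered pairs (i,j) with i<j and classify each by sign(x_j-x_i) * sign(y_j-y_i).
  (1,2):dx=-3,dy=-6->C; (1,3):dx=+6,dy=-10->D; (1,4):dx=-1,dy=-1->C; (1,5):dx=+8,dy=-8->D
  (1,6):dx=+5,dy=-13->D; (1,7):dx=+1,dy=-4->D; (1,8):dx=+2,dy=+2->C; (1,9):dx=+3,dy=-11->D
  (2,3):dx=+9,dy=-4->D; (2,4):dx=+2,dy=+5->C; (2,5):dx=+11,dy=-2->D; (2,6):dx=+8,dy=-7->D
  (2,7):dx=+4,dy=+2->C; (2,8):dx=+5,dy=+8->C; (2,9):dx=+6,dy=-5->D; (3,4):dx=-7,dy=+9->D
  (3,5):dx=+2,dy=+2->C; (3,6):dx=-1,dy=-3->C; (3,7):dx=-5,dy=+6->D; (3,8):dx=-4,dy=+12->D
  (3,9):dx=-3,dy=-1->C; (4,5):dx=+9,dy=-7->D; (4,6):dx=+6,dy=-12->D; (4,7):dx=+2,dy=-3->D
  (4,8):dx=+3,dy=+3->C; (4,9):dx=+4,dy=-10->D; (5,6):dx=-3,dy=-5->C; (5,7):dx=-7,dy=+4->D
  (5,8):dx=-6,dy=+10->D; (5,9):dx=-5,dy=-3->C; (6,7):dx=-4,dy=+9->D; (6,8):dx=-3,dy=+15->D
  (6,9):dx=-2,dy=+2->D; (7,8):dx=+1,dy=+6->C; (7,9):dx=+2,dy=-7->D; (8,9):dx=+1,dy=-13->D
Step 2: C = 13, D = 23, total pairs = 36.
Step 3: tau = (C - D)/(n(n-1)/2) = (13 - 23)/36 = -0.277778.
Step 4: Exact two-sided p-value (enumerate n! = 362880 permutations of y under H0): p = 0.358488.
Step 5: alpha = 0.1. fail to reject H0.

tau_b = -0.2778 (C=13, D=23), p = 0.358488, fail to reject H0.


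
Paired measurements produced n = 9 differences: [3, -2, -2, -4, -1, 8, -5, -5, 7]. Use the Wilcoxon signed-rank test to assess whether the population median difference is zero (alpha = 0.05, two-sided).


Step 1: Drop any zero differences (none here) and take |d_i|.
|d| = [3, 2, 2, 4, 1, 8, 5, 5, 7]
Step 2: Midrank |d_i| (ties get averaged ranks).
ranks: |3|->4, |2|->2.5, |2|->2.5, |4|->5, |1|->1, |8|->9, |5|->6.5, |5|->6.5, |7|->8
Step 3: Attach original signs; sum ranks with positive sign and with negative sign.
W+ = 4 + 9 + 8 = 21
W- = 2.5 + 2.5 + 5 + 1 + 6.5 + 6.5 = 24
(Check: W+ + W- = 45 should equal n(n+1)/2 = 45.)
Step 4: Test statistic W = min(W+, W-) = 21.
Step 5: Ties in |d|, so use the tie-corrected normal approximation.
        E[W] = n(n+1)/4 = 9*10/4 = 22.5.
        Tie groups: |d|=2 (t=2), |d|=5 (t=2); sum(t^3 - t) = 12.
        Var[W] = n(n+1)(2n+1)/24 - sum(t^3-t)/48 = 1710/24 - 12/48 = 71.
        z = (W - E[W]) / sqrt(Var[W]) = (21 - 22.5) / 8.4261 = -0.1780.
        Two-sided p = 2*Phi(z) = 0.858709.
Step 6: alpha = 0.05. fail to reject H0.

W+ = 21, W- = 24, W = min = 21, p = 0.858709, fail to reject H0.


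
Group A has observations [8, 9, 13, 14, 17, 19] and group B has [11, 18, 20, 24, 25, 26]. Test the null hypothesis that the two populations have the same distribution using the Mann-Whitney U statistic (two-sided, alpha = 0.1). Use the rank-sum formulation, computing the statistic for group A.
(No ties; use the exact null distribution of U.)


Step 1: Combine and sort all 12 observations; assign midranks.
sorted (value, group): (8,X), (9,X), (11,Y), (13,X), (14,X), (17,X), (18,Y), (19,X), (20,Y), (24,Y), (25,Y), (26,Y)
ranks: 8->1, 9->2, 11->3, 13->4, 14->5, 17->6, 18->7, 19->8, 20->9, 24->10, 25->11, 26->12
Step 2: Rank sum for X: R1 = 1 + 2 + 4 + 5 + 6 + 8 = 26.
Step 3: U_X = R1 - n1(n1+1)/2 = 26 - 6*7/2 = 26 - 21 = 5.
       U_Y = n1*n2 - U_X = 36 - 5 = 31.
Step 4: No ties, so the exact null distribution of U (based on enumerating the C(12,6) = 924 equally likely rank assignments) gives the two-sided p-value.
Step 5: p-value = 0.041126; compare to alpha = 0.1. reject H0.

U_X = 5, p = 0.041126, reject H0 at alpha = 0.1.


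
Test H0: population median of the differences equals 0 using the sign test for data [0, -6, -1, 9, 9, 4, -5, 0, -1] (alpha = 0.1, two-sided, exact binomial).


Step 1: Discard zero differences. Original n = 9; n_eff = number of nonzero differences = 7.
Nonzero differences (with sign): -6, -1, +9, +9, +4, -5, -1
Step 2: Count signs: positive = 3, negative = 4.
Step 3: Under H0: P(positive) = 0.5, so the number of positives S ~ Bin(7, 0.5).
Step 4: Two-sided exact p-value = sum of Bin(7,0.5) probabilities at or below the observed probability = 1.000000.
Step 5: alpha = 0.1. fail to reject H0.

n_eff = 7, pos = 3, neg = 4, p = 1.000000, fail to reject H0.


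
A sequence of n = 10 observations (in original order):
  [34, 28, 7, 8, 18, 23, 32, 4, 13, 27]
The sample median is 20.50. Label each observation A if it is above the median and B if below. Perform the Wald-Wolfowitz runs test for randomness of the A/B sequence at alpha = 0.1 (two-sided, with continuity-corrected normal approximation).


Step 1: Compute median = 20.50; label A = above, B = below.
Labels in order: AABBBAABBA  (n_A = 5, n_B = 5)
Step 2: Count runs R = 5.
Step 3: Under H0 (random ordering), E[R] = 2*n_A*n_B/(n_A+n_B) + 1 = 2*5*5/10 + 1 = 6.0000.
        Var[R] = 2*n_A*n_B*(2*n_A*n_B - n_A - n_B) / ((n_A+n_B)^2 * (n_A+n_B-1)) = 2000/900 = 2.2222.
        SD[R] = 1.4907.
Step 4: Continuity-corrected z = (R + 0.5 - E[R]) / SD[R] = (5 + 0.5 - 6.0000) / 1.4907 = -0.3354.
Step 5: Two-sided p-value via normal approximation = 2*(1 - Phi(|z|)) = 0.737316.
Step 6: alpha = 0.1. fail to reject H0.

R = 5, z = -0.3354, p = 0.737316, fail to reject H0.


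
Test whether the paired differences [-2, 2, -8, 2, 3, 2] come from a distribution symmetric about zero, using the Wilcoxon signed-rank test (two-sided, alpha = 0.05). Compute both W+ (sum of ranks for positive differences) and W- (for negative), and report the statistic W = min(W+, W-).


Step 1: Drop any zero differences (none here) and take |d_i|.
|d| = [2, 2, 8, 2, 3, 2]
Step 2: Midrank |d_i| (ties get averaged ranks).
ranks: |2|->2.5, |2|->2.5, |8|->6, |2|->2.5, |3|->5, |2|->2.5
Step 3: Attach original signs; sum ranks with positive sign and with negative sign.
W+ = 2.5 + 2.5 + 5 + 2.5 = 12.5
W- = 2.5 + 6 = 8.5
(Check: W+ + W- = 21 should equal n(n+1)/2 = 21.)
Step 4: Test statistic W = min(W+, W-) = 8.5.
Step 5: Ties in |d|, so use the tie-corrected normal approximation.
        E[W] = n(n+1)/4 = 6*7/4 = 10.5.
        Tie groups: |d|=2 (t=4); sum(t^3 - t) = 60.
        Var[W] = n(n+1)(2n+1)/24 - sum(t^3-t)/48 = 546/24 - 60/48 = 21.5.
        z = (W - E[W]) / sqrt(Var[W]) = (8.5 - 10.5) / 4.6368 = -0.4313.
        Two-sided p = 2*Phi(z) = 0.666228.
Step 6: alpha = 0.05. fail to reject H0.

W+ = 12.5, W- = 8.5, W = min = 8.5, p = 0.666228, fail to reject H0.


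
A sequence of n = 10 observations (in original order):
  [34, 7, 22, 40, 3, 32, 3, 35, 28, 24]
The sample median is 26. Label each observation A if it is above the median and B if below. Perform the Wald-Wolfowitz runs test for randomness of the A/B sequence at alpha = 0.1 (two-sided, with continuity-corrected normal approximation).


Step 1: Compute median = 26; label A = above, B = below.
Labels in order: ABBABABAAB  (n_A = 5, n_B = 5)
Step 2: Count runs R = 8.
Step 3: Under H0 (random ordering), E[R] = 2*n_A*n_B/(n_A+n_B) + 1 = 2*5*5/10 + 1 = 6.0000.
        Var[R] = 2*n_A*n_B*(2*n_A*n_B - n_A - n_B) / ((n_A+n_B)^2 * (n_A+n_B-1)) = 2000/900 = 2.2222.
        SD[R] = 1.4907.
Step 4: Continuity-corrected z = (R - 0.5 - E[R]) / SD[R] = (8 - 0.5 - 6.0000) / 1.4907 = 1.0062.
Step 5: Two-sided p-value via normal approximation = 2*(1 - Phi(|z|)) = 0.314305.
Step 6: alpha = 0.1. fail to reject H0.

R = 8, z = 1.0062, p = 0.314305, fail to reject H0.


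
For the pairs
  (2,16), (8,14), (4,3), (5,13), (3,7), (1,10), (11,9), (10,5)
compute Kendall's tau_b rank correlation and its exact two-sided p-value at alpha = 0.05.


Step 1: Enumerate the 28 unordered pairs (i,j) with i<j and classify each by sign(x_j-x_i) * sign(y_j-y_i).
  (1,2):dx=+6,dy=-2->D; (1,3):dx=+2,dy=-13->D; (1,4):dx=+3,dy=-3->D; (1,5):dx=+1,dy=-9->D
  (1,6):dx=-1,dy=-6->C; (1,7):dx=+9,dy=-7->D; (1,8):dx=+8,dy=-11->D; (2,3):dx=-4,dy=-11->C
  (2,4):dx=-3,dy=-1->C; (2,5):dx=-5,dy=-7->C; (2,6):dx=-7,dy=-4->C; (2,7):dx=+3,dy=-5->D
  (2,8):dx=+2,dy=-9->D; (3,4):dx=+1,dy=+10->C; (3,5):dx=-1,dy=+4->D; (3,6):dx=-3,dy=+7->D
  (3,7):dx=+7,dy=+6->C; (3,8):dx=+6,dy=+2->C; (4,5):dx=-2,dy=-6->C; (4,6):dx=-4,dy=-3->C
  (4,7):dx=+6,dy=-4->D; (4,8):dx=+5,dy=-8->D; (5,6):dx=-2,dy=+3->D; (5,7):dx=+8,dy=+2->C
  (5,8):dx=+7,dy=-2->D; (6,7):dx=+10,dy=-1->D; (6,8):dx=+9,dy=-5->D; (7,8):dx=-1,dy=-4->C
Step 2: C = 12, D = 16, total pairs = 28.
Step 3: tau = (C - D)/(n(n-1)/2) = (12 - 16)/28 = -0.142857.
Step 4: Exact two-sided p-value (enumerate n! = 40320 permutations of y under H0): p = 0.719544.
Step 5: alpha = 0.05. fail to reject H0.

tau_b = -0.1429 (C=12, D=16), p = 0.719544, fail to reject H0.


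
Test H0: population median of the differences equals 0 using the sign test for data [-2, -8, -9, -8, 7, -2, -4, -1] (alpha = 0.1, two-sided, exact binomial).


Step 1: Discard zero differences. Original n = 8; n_eff = number of nonzero differences = 8.
Nonzero differences (with sign): -2, -8, -9, -8, +7, -2, -4, -1
Step 2: Count signs: positive = 1, negative = 7.
Step 3: Under H0: P(positive) = 0.5, so the number of positives S ~ Bin(8, 0.5).
Step 4: Two-sided exact p-value = sum of Bin(8,0.5) probabilities at or below the observed probability = 0.070312.
Step 5: alpha = 0.1. reject H0.

n_eff = 8, pos = 1, neg = 7, p = 0.070312, reject H0.


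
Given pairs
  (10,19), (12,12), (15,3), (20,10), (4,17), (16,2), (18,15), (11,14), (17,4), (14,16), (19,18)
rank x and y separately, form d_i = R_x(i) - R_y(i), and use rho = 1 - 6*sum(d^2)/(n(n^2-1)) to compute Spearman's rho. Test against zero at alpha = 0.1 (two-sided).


Step 1: Rank x and y separately (midranks; no ties here).
rank(x): 10->2, 12->4, 15->6, 20->11, 4->1, 16->7, 18->9, 11->3, 17->8, 14->5, 19->10
rank(y): 19->11, 12->5, 3->2, 10->4, 17->9, 2->1, 15->7, 14->6, 4->3, 16->8, 18->10
Step 2: d_i = R_x(i) - R_y(i); compute d_i^2.
  (2-11)^2=81, (4-5)^2=1, (6-2)^2=16, (11-4)^2=49, (1-9)^2=64, (7-1)^2=36, (9-7)^2=4, (3-6)^2=9, (8-3)^2=25, (5-8)^2=9, (10-10)^2=0
sum(d^2) = 294.
Step 3: rho = 1 - 6*294 / (11*(11^2 - 1)) = 1 - 1764/1320 = -0.336364.
Step 4: Under H0, t = rho * sqrt((n-2)/(1-rho^2)) = -1.0715 ~ t(9).
Step 5: Two-sided p-value from the t-distribution with 9 df = 0.311824.
Step 6: alpha = 0.1. fail to reject H0.

rho = -0.3364, p = 0.311824, fail to reject H0 at alpha = 0.1.


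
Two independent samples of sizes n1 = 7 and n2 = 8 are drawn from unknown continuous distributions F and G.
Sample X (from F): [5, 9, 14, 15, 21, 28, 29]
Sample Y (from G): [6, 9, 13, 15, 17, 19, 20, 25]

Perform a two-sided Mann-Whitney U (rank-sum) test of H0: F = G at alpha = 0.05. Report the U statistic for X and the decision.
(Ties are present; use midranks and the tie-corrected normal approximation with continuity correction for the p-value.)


Step 1: Combine and sort all 15 observations; assign midranks.
sorted (value, group): (5,X), (6,Y), (9,X), (9,Y), (13,Y), (14,X), (15,X), (15,Y), (17,Y), (19,Y), (20,Y), (21,X), (25,Y), (28,X), (29,X)
ranks: 5->1, 6->2, 9->3.5, 9->3.5, 13->5, 14->6, 15->7.5, 15->7.5, 17->9, 19->10, 20->11, 21->12, 25->13, 28->14, 29->15
Step 2: Rank sum for X: R1 = 1 + 3.5 + 6 + 7.5 + 12 + 14 + 15 = 59.
Step 3: U_X = R1 - n1(n1+1)/2 = 59 - 7*8/2 = 59 - 28 = 31.
       U_Y = n1*n2 - U_X = 56 - 31 = 25.
Step 4: Ties are present, so use the tie-corrected normal approximation (with continuity correction) for the p-value.
Step 5: p-value = 0.771941; compare to alpha = 0.05. fail to reject H0.

U_X = 31, p = 0.771941, fail to reject H0 at alpha = 0.05.


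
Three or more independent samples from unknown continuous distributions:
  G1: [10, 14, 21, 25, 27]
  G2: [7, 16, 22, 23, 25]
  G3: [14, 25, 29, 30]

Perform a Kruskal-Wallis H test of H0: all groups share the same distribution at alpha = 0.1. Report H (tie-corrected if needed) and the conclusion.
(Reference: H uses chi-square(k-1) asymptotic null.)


Step 1: Combine all N = 14 observations and assign midranks.
sorted (value, group, rank): (7,G2,1), (10,G1,2), (14,G1,3.5), (14,G3,3.5), (16,G2,5), (21,G1,6), (22,G2,7), (23,G2,8), (25,G1,10), (25,G2,10), (25,G3,10), (27,G1,12), (29,G3,13), (30,G3,14)
Step 2: Sum ranks within each group.
R_1 = 33.5 (n_1 = 5)
R_2 = 31 (n_2 = 5)
R_3 = 40.5 (n_3 = 4)
Step 3: H = 12/(N(N+1)) * sum(R_i^2/n_i) - 3(N+1)
     = 12/(14*15) * (33.5^2/5 + 31^2/5 + 40.5^2/4) - 3*15
     = 0.057143 * 826.712 - 45
     = 2.240714.
Step 4: Ties present; correction factor C = 1 - 30/(14^3 - 14) = 0.989011. Corrected H = 2.240714 / 0.989011 = 2.265611.
Step 5: Under H0, H ~ chi^2(2); p-value = 0.322128.
Step 6: alpha = 0.1. fail to reject H0.

H = 2.2656, df = 2, p = 0.322128, fail to reject H0.


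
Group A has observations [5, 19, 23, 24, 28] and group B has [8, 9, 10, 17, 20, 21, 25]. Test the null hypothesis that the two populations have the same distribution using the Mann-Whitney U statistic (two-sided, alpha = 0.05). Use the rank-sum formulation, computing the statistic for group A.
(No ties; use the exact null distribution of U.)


Step 1: Combine and sort all 12 observations; assign midranks.
sorted (value, group): (5,X), (8,Y), (9,Y), (10,Y), (17,Y), (19,X), (20,Y), (21,Y), (23,X), (24,X), (25,Y), (28,X)
ranks: 5->1, 8->2, 9->3, 10->4, 17->5, 19->6, 20->7, 21->8, 23->9, 24->10, 25->11, 28->12
Step 2: Rank sum for X: R1 = 1 + 6 + 9 + 10 + 12 = 38.
Step 3: U_X = R1 - n1(n1+1)/2 = 38 - 5*6/2 = 38 - 15 = 23.
       U_Y = n1*n2 - U_X = 35 - 23 = 12.
Step 4: No ties, so the exact null distribution of U (based on enumerating the C(12,5) = 792 equally likely rank assignments) gives the two-sided p-value.
Step 5: p-value = 0.431818; compare to alpha = 0.05. fail to reject H0.

U_X = 23, p = 0.431818, fail to reject H0 at alpha = 0.05.


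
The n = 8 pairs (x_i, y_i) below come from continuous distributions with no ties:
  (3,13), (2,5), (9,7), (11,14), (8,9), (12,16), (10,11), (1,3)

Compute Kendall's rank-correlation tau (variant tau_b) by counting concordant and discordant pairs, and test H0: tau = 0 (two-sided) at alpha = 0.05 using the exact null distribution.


Step 1: Enumerate the 28 unordered pairs (i,j) with i<j and classify each by sign(x_j-x_i) * sign(y_j-y_i).
  (1,2):dx=-1,dy=-8->C; (1,3):dx=+6,dy=-6->D; (1,4):dx=+8,dy=+1->C; (1,5):dx=+5,dy=-4->D
  (1,6):dx=+9,dy=+3->C; (1,7):dx=+7,dy=-2->D; (1,8):dx=-2,dy=-10->C; (2,3):dx=+7,dy=+2->C
  (2,4):dx=+9,dy=+9->C; (2,5):dx=+6,dy=+4->C; (2,6):dx=+10,dy=+11->C; (2,7):dx=+8,dy=+6->C
  (2,8):dx=-1,dy=-2->C; (3,4):dx=+2,dy=+7->C; (3,5):dx=-1,dy=+2->D; (3,6):dx=+3,dy=+9->C
  (3,7):dx=+1,dy=+4->C; (3,8):dx=-8,dy=-4->C; (4,5):dx=-3,dy=-5->C; (4,6):dx=+1,dy=+2->C
  (4,7):dx=-1,dy=-3->C; (4,8):dx=-10,dy=-11->C; (5,6):dx=+4,dy=+7->C; (5,7):dx=+2,dy=+2->C
  (5,8):dx=-7,dy=-6->C; (6,7):dx=-2,dy=-5->C; (6,8):dx=-11,dy=-13->C; (7,8):dx=-9,dy=-8->C
Step 2: C = 24, D = 4, total pairs = 28.
Step 3: tau = (C - D)/(n(n-1)/2) = (24 - 4)/28 = 0.714286.
Step 4: Exact two-sided p-value (enumerate n! = 40320 permutations of y under H0): p = 0.014137.
Step 5: alpha = 0.05. reject H0.

tau_b = 0.7143 (C=24, D=4), p = 0.014137, reject H0.


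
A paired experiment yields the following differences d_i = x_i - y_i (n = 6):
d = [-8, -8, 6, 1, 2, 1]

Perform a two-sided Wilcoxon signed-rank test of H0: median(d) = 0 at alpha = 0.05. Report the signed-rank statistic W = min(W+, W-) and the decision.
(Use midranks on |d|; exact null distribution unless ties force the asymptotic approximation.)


Step 1: Drop any zero differences (none here) and take |d_i|.
|d| = [8, 8, 6, 1, 2, 1]
Step 2: Midrank |d_i| (ties get averaged ranks).
ranks: |8|->5.5, |8|->5.5, |6|->4, |1|->1.5, |2|->3, |1|->1.5
Step 3: Attach original signs; sum ranks with positive sign and with negative sign.
W+ = 4 + 1.5 + 3 + 1.5 = 10
W- = 5.5 + 5.5 = 11
(Check: W+ + W- = 21 should equal n(n+1)/2 = 21.)
Step 4: Test statistic W = min(W+, W-) = 10.
Step 5: Ties in |d|, so use the tie-corrected normal approximation.
        E[W] = n(n+1)/4 = 6*7/4 = 10.5.
        Tie groups: |d|=1 (t=2), |d|=8 (t=2); sum(t^3 - t) = 12.
        Var[W] = n(n+1)(2n+1)/24 - sum(t^3-t)/48 = 546/24 - 12/48 = 22.5.
        z = (W - E[W]) / sqrt(Var[W]) = (10 - 10.5) / 4.7434 = -0.1054.
        Two-sided p = 2*Phi(z) = 0.916051.
Step 6: alpha = 0.05. fail to reject H0.

W+ = 10, W- = 11, W = min = 10, p = 0.916051, fail to reject H0.


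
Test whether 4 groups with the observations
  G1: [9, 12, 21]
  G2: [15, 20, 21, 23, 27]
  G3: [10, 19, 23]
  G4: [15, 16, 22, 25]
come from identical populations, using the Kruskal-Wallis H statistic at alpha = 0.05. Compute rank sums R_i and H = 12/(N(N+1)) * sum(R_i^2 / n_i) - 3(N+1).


Step 1: Combine all N = 15 observations and assign midranks.
sorted (value, group, rank): (9,G1,1), (10,G3,2), (12,G1,3), (15,G2,4.5), (15,G4,4.5), (16,G4,6), (19,G3,7), (20,G2,8), (21,G1,9.5), (21,G2,9.5), (22,G4,11), (23,G2,12.5), (23,G3,12.5), (25,G4,14), (27,G2,15)
Step 2: Sum ranks within each group.
R_1 = 13.5 (n_1 = 3)
R_2 = 49.5 (n_2 = 5)
R_3 = 21.5 (n_3 = 3)
R_4 = 35.5 (n_4 = 4)
Step 3: H = 12/(N(N+1)) * sum(R_i^2/n_i) - 3(N+1)
     = 12/(15*16) * (13.5^2/3 + 49.5^2/5 + 21.5^2/3 + 35.5^2/4) - 3*16
     = 0.050000 * 1019.95 - 48
     = 2.997292.
Step 4: Ties present; correction factor C = 1 - 18/(15^3 - 15) = 0.994643. Corrected H = 2.997292 / 0.994643 = 3.013435.
Step 5: Under H0, H ~ chi^2(3); p-value = 0.389558.
Step 6: alpha = 0.05. fail to reject H0.

H = 3.0134, df = 3, p = 0.389558, fail to reject H0.


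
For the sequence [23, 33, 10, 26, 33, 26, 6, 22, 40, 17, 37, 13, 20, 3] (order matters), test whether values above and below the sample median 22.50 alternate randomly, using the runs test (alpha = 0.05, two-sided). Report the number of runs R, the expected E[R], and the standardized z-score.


Step 1: Compute median = 22.50; label A = above, B = below.
Labels in order: AABAAABBABABBB  (n_A = 7, n_B = 7)
Step 2: Count runs R = 8.
Step 3: Under H0 (random ordering), E[R] = 2*n_A*n_B/(n_A+n_B) + 1 = 2*7*7/14 + 1 = 8.0000.
        Var[R] = 2*n_A*n_B*(2*n_A*n_B - n_A - n_B) / ((n_A+n_B)^2 * (n_A+n_B-1)) = 8232/2548 = 3.2308.
        SD[R] = 1.7974.
Step 4: R = E[R], so z = 0 with no continuity correction.
Step 5: Two-sided p-value via normal approximation = 2*(1 - Phi(|z|)) = 1.000000.
Step 6: alpha = 0.05. fail to reject H0.

R = 8, z = 0.0000, p = 1.000000, fail to reject H0.


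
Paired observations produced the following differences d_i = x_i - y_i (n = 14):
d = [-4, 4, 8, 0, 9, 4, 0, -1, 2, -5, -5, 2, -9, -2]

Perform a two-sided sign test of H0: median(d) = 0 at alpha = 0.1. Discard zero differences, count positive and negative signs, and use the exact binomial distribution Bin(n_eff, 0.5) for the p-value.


Step 1: Discard zero differences. Original n = 14; n_eff = number of nonzero differences = 12.
Nonzero differences (with sign): -4, +4, +8, +9, +4, -1, +2, -5, -5, +2, -9, -2
Step 2: Count signs: positive = 6, negative = 6.
Step 3: Under H0: P(positive) = 0.5, so the number of positives S ~ Bin(12, 0.5).
Step 4: Two-sided exact p-value = sum of Bin(12,0.5) probabilities at or below the observed probability = 1.000000.
Step 5: alpha = 0.1. fail to reject H0.

n_eff = 12, pos = 6, neg = 6, p = 1.000000, fail to reject H0.


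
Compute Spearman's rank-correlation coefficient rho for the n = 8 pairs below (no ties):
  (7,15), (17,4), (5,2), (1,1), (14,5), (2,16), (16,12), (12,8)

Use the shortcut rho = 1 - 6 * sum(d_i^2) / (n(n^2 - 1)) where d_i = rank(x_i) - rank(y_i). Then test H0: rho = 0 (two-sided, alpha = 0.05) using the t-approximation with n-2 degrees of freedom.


Step 1: Rank x and y separately (midranks; no ties here).
rank(x): 7->4, 17->8, 5->3, 1->1, 14->6, 2->2, 16->7, 12->5
rank(y): 15->7, 4->3, 2->2, 1->1, 5->4, 16->8, 12->6, 8->5
Step 2: d_i = R_x(i) - R_y(i); compute d_i^2.
  (4-7)^2=9, (8-3)^2=25, (3-2)^2=1, (1-1)^2=0, (6-4)^2=4, (2-8)^2=36, (7-6)^2=1, (5-5)^2=0
sum(d^2) = 76.
Step 3: rho = 1 - 6*76 / (8*(8^2 - 1)) = 1 - 456/504 = 0.095238.
Step 4: Under H0, t = rho * sqrt((n-2)/(1-rho^2)) = 0.2343 ~ t(6).
Step 5: Two-sided p-value from the t-distribution with 6 df = 0.822505.
Step 6: alpha = 0.05. fail to reject H0.

rho = 0.0952, p = 0.822505, fail to reject H0 at alpha = 0.05.


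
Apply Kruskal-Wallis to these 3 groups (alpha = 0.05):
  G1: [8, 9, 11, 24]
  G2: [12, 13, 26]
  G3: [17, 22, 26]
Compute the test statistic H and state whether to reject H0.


Step 1: Combine all N = 10 observations and assign midranks.
sorted (value, group, rank): (8,G1,1), (9,G1,2), (11,G1,3), (12,G2,4), (13,G2,5), (17,G3,6), (22,G3,7), (24,G1,8), (26,G2,9.5), (26,G3,9.5)
Step 2: Sum ranks within each group.
R_1 = 14 (n_1 = 4)
R_2 = 18.5 (n_2 = 3)
R_3 = 22.5 (n_3 = 3)
Step 3: H = 12/(N(N+1)) * sum(R_i^2/n_i) - 3(N+1)
     = 12/(10*11) * (14^2/4 + 18.5^2/3 + 22.5^2/3) - 3*11
     = 0.109091 * 331.833 - 33
     = 3.200000.
Step 4: Ties present; correction factor C = 1 - 6/(10^3 - 10) = 0.993939. Corrected H = 3.200000 / 0.993939 = 3.219512.
Step 5: Under H0, H ~ chi^2(2); p-value = 0.199936.
Step 6: alpha = 0.05. fail to reject H0.

H = 3.2195, df = 2, p = 0.199936, fail to reject H0.


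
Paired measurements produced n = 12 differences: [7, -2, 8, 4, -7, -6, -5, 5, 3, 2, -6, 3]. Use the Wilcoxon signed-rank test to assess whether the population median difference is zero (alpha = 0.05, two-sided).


Step 1: Drop any zero differences (none here) and take |d_i|.
|d| = [7, 2, 8, 4, 7, 6, 5, 5, 3, 2, 6, 3]
Step 2: Midrank |d_i| (ties get averaged ranks).
ranks: |7|->10.5, |2|->1.5, |8|->12, |4|->5, |7|->10.5, |6|->8.5, |5|->6.5, |5|->6.5, |3|->3.5, |2|->1.5, |6|->8.5, |3|->3.5
Step 3: Attach original signs; sum ranks with positive sign and with negative sign.
W+ = 10.5 + 12 + 5 + 6.5 + 3.5 + 1.5 + 3.5 = 42.5
W- = 1.5 + 10.5 + 8.5 + 6.5 + 8.5 = 35.5
(Check: W+ + W- = 78 should equal n(n+1)/2 = 78.)
Step 4: Test statistic W = min(W+, W-) = 35.5.
Step 5: Ties in |d|, so use the tie-corrected normal approximation.
        E[W] = n(n+1)/4 = 12*13/4 = 39.
        Tie groups: |d|=2 (t=2), |d|=3 (t=2), |d|=5 (t=2), |d|=6 (t=2), |d|=7 (t=2); sum(t^3 - t) = 30.
        Var[W] = n(n+1)(2n+1)/24 - sum(t^3-t)/48 = 3900/24 - 30/48 = 161.875.
        z = (W - E[W]) / sqrt(Var[W]) = (35.5 - 39) / 12.7230 = -0.2751.
        Two-sided p = 2*Phi(z) = 0.783245.
Step 6: alpha = 0.05. fail to reject H0.

W+ = 42.5, W- = 35.5, W = min = 35.5, p = 0.783245, fail to reject H0.


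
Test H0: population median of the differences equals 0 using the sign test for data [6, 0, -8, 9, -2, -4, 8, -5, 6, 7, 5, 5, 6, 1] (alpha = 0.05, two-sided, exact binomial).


Step 1: Discard zero differences. Original n = 14; n_eff = number of nonzero differences = 13.
Nonzero differences (with sign): +6, -8, +9, -2, -4, +8, -5, +6, +7, +5, +5, +6, +1
Step 2: Count signs: positive = 9, negative = 4.
Step 3: Under H0: P(positive) = 0.5, so the number of positives S ~ Bin(13, 0.5).
Step 4: Two-sided exact p-value = sum of Bin(13,0.5) probabilities at or below the observed probability = 0.266846.
Step 5: alpha = 0.05. fail to reject H0.

n_eff = 13, pos = 9, neg = 4, p = 0.266846, fail to reject H0.


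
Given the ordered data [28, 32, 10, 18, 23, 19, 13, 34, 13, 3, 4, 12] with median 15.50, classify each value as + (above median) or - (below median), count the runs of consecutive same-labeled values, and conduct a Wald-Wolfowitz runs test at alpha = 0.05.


Step 1: Compute median = 15.50; label A = above, B = below.
Labels in order: AABAAABABBBB  (n_A = 6, n_B = 6)
Step 2: Count runs R = 6.
Step 3: Under H0 (random ordering), E[R] = 2*n_A*n_B/(n_A+n_B) + 1 = 2*6*6/12 + 1 = 7.0000.
        Var[R] = 2*n_A*n_B*(2*n_A*n_B - n_A - n_B) / ((n_A+n_B)^2 * (n_A+n_B-1)) = 4320/1584 = 2.7273.
        SD[R] = 1.6514.
Step 4: Continuity-corrected z = (R + 0.5 - E[R]) / SD[R] = (6 + 0.5 - 7.0000) / 1.6514 = -0.3028.
Step 5: Two-sided p-value via normal approximation = 2*(1 - Phi(|z|)) = 0.762069.
Step 6: alpha = 0.05. fail to reject H0.

R = 6, z = -0.3028, p = 0.762069, fail to reject H0.


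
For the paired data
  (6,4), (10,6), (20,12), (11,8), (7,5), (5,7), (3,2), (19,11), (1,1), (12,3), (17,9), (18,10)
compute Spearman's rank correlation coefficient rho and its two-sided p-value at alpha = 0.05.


Step 1: Rank x and y separately (midranks; no ties here).
rank(x): 6->4, 10->6, 20->12, 11->7, 7->5, 5->3, 3->2, 19->11, 1->1, 12->8, 17->9, 18->10
rank(y): 4->4, 6->6, 12->12, 8->8, 5->5, 7->7, 2->2, 11->11, 1->1, 3->3, 9->9, 10->10
Step 2: d_i = R_x(i) - R_y(i); compute d_i^2.
  (4-4)^2=0, (6-6)^2=0, (12-12)^2=0, (7-8)^2=1, (5-5)^2=0, (3-7)^2=16, (2-2)^2=0, (11-11)^2=0, (1-1)^2=0, (8-3)^2=25, (9-9)^2=0, (10-10)^2=0
sum(d^2) = 42.
Step 3: rho = 1 - 6*42 / (12*(12^2 - 1)) = 1 - 252/1716 = 0.853147.
Step 4: Under H0, t = rho * sqrt((n-2)/(1-rho^2)) = 5.1716 ~ t(10).
Step 5: Two-sided p-value from the t-distribution with 10 df = 0.000418.
Step 6: alpha = 0.05. reject H0.

rho = 0.8531, p = 0.000418, reject H0 at alpha = 0.05.


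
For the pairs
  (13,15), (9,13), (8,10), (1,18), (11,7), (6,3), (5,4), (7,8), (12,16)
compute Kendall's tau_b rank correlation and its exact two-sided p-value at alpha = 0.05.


Step 1: Enumerate the 36 unordered pairs (i,j) with i<j and classify each by sign(x_j-x_i) * sign(y_j-y_i).
  (1,2):dx=-4,dy=-2->C; (1,3):dx=-5,dy=-5->C; (1,4):dx=-12,dy=+3->D; (1,5):dx=-2,dy=-8->C
  (1,6):dx=-7,dy=-12->C; (1,7):dx=-8,dy=-11->C; (1,8):dx=-6,dy=-7->C; (1,9):dx=-1,dy=+1->D
  (2,3):dx=-1,dy=-3->C; (2,4):dx=-8,dy=+5->D; (2,5):dx=+2,dy=-6->D; (2,6):dx=-3,dy=-10->C
  (2,7):dx=-4,dy=-9->C; (2,8):dx=-2,dy=-5->C; (2,9):dx=+3,dy=+3->C; (3,4):dx=-7,dy=+8->D
  (3,5):dx=+3,dy=-3->D; (3,6):dx=-2,dy=-7->C; (3,7):dx=-3,dy=-6->C; (3,8):dx=-1,dy=-2->C
  (3,9):dx=+4,dy=+6->C; (4,5):dx=+10,dy=-11->D; (4,6):dx=+5,dy=-15->D; (4,7):dx=+4,dy=-14->D
  (4,8):dx=+6,dy=-10->D; (4,9):dx=+11,dy=-2->D; (5,6):dx=-5,dy=-4->C; (5,7):dx=-6,dy=-3->C
  (5,8):dx=-4,dy=+1->D; (5,9):dx=+1,dy=+9->C; (6,7):dx=-1,dy=+1->D; (6,8):dx=+1,dy=+5->C
  (6,9):dx=+6,dy=+13->C; (7,8):dx=+2,dy=+4->C; (7,9):dx=+7,dy=+12->C; (8,9):dx=+5,dy=+8->C
Step 2: C = 23, D = 13, total pairs = 36.
Step 3: tau = (C - D)/(n(n-1)/2) = (23 - 13)/36 = 0.277778.
Step 4: Exact two-sided p-value (enumerate n! = 362880 permutations of y under H0): p = 0.358488.
Step 5: alpha = 0.05. fail to reject H0.

tau_b = 0.2778 (C=23, D=13), p = 0.358488, fail to reject H0.


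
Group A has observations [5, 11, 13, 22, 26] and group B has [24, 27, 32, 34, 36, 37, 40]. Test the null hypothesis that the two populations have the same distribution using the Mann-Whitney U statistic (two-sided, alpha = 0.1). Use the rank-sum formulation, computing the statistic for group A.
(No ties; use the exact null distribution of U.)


Step 1: Combine and sort all 12 observations; assign midranks.
sorted (value, group): (5,X), (11,X), (13,X), (22,X), (24,Y), (26,X), (27,Y), (32,Y), (34,Y), (36,Y), (37,Y), (40,Y)
ranks: 5->1, 11->2, 13->3, 22->4, 24->5, 26->6, 27->7, 32->8, 34->9, 36->10, 37->11, 40->12
Step 2: Rank sum for X: R1 = 1 + 2 + 3 + 4 + 6 = 16.
Step 3: U_X = R1 - n1(n1+1)/2 = 16 - 5*6/2 = 16 - 15 = 1.
       U_Y = n1*n2 - U_X = 35 - 1 = 34.
Step 4: No ties, so the exact null distribution of U (based on enumerating the C(12,5) = 792 equally likely rank assignments) gives the two-sided p-value.
Step 5: p-value = 0.005051; compare to alpha = 0.1. reject H0.

U_X = 1, p = 0.005051, reject H0 at alpha = 0.1.


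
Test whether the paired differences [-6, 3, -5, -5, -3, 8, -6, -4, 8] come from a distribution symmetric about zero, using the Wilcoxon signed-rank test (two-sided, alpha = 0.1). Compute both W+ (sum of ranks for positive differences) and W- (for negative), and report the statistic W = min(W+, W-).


Step 1: Drop any zero differences (none here) and take |d_i|.
|d| = [6, 3, 5, 5, 3, 8, 6, 4, 8]
Step 2: Midrank |d_i| (ties get averaged ranks).
ranks: |6|->6.5, |3|->1.5, |5|->4.5, |5|->4.5, |3|->1.5, |8|->8.5, |6|->6.5, |4|->3, |8|->8.5
Step 3: Attach original signs; sum ranks with positive sign and with negative sign.
W+ = 1.5 + 8.5 + 8.5 = 18.5
W- = 6.5 + 4.5 + 4.5 + 1.5 + 6.5 + 3 = 26.5
(Check: W+ + W- = 45 should equal n(n+1)/2 = 45.)
Step 4: Test statistic W = min(W+, W-) = 18.5.
Step 5: Ties in |d|, so use the tie-corrected normal approximation.
        E[W] = n(n+1)/4 = 9*10/4 = 22.5.
        Tie groups: |d|=3 (t=2), |d|=5 (t=2), |d|=6 (t=2), |d|=8 (t=2); sum(t^3 - t) = 24.
        Var[W] = n(n+1)(2n+1)/24 - sum(t^3-t)/48 = 1710/24 - 24/48 = 70.75.
        z = (W - E[W]) / sqrt(Var[W]) = (18.5 - 22.5) / 8.4113 = -0.4756.
        Two-sided p = 2*Phi(z) = 0.634395.
Step 6: alpha = 0.1. fail to reject H0.

W+ = 18.5, W- = 26.5, W = min = 18.5, p = 0.634395, fail to reject H0.


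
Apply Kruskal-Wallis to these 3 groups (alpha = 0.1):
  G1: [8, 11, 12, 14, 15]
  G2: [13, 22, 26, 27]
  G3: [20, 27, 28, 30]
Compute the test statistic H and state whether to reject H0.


Step 1: Combine all N = 13 observations and assign midranks.
sorted (value, group, rank): (8,G1,1), (11,G1,2), (12,G1,3), (13,G2,4), (14,G1,5), (15,G1,6), (20,G3,7), (22,G2,8), (26,G2,9), (27,G2,10.5), (27,G3,10.5), (28,G3,12), (30,G3,13)
Step 2: Sum ranks within each group.
R_1 = 17 (n_1 = 5)
R_2 = 31.5 (n_2 = 4)
R_3 = 42.5 (n_3 = 4)
Step 3: H = 12/(N(N+1)) * sum(R_i^2/n_i) - 3(N+1)
     = 12/(13*14) * (17^2/5 + 31.5^2/4 + 42.5^2/4) - 3*14
     = 0.065934 * 757.425 - 42
     = 7.940110.
Step 4: Ties present; correction factor C = 1 - 6/(13^3 - 13) = 0.997253. Corrected H = 7.940110 / 0.997253 = 7.961983.
Step 5: Under H0, H ~ chi^2(2); p-value = 0.018667.
Step 6: alpha = 0.1. reject H0.

H = 7.9620, df = 2, p = 0.018667, reject H0.


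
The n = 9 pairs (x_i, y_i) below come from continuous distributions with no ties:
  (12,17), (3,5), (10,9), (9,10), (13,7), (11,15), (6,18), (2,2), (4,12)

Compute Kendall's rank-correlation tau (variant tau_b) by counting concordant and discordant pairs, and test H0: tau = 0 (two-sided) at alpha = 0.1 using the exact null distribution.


Step 1: Enumerate the 36 unordered pairs (i,j) with i<j and classify each by sign(x_j-x_i) * sign(y_j-y_i).
  (1,2):dx=-9,dy=-12->C; (1,3):dx=-2,dy=-8->C; (1,4):dx=-3,dy=-7->C; (1,5):dx=+1,dy=-10->D
  (1,6):dx=-1,dy=-2->C; (1,7):dx=-6,dy=+1->D; (1,8):dx=-10,dy=-15->C; (1,9):dx=-8,dy=-5->C
  (2,3):dx=+7,dy=+4->C; (2,4):dx=+6,dy=+5->C; (2,5):dx=+10,dy=+2->C; (2,6):dx=+8,dy=+10->C
  (2,7):dx=+3,dy=+13->C; (2,8):dx=-1,dy=-3->C; (2,9):dx=+1,dy=+7->C; (3,4):dx=-1,dy=+1->D
  (3,5):dx=+3,dy=-2->D; (3,6):dx=+1,dy=+6->C; (3,7):dx=-4,dy=+9->D; (3,8):dx=-8,dy=-7->C
  (3,9):dx=-6,dy=+3->D; (4,5):dx=+4,dy=-3->D; (4,6):dx=+2,dy=+5->C; (4,7):dx=-3,dy=+8->D
  (4,8):dx=-7,dy=-8->C; (4,9):dx=-5,dy=+2->D; (5,6):dx=-2,dy=+8->D; (5,7):dx=-7,dy=+11->D
  (5,8):dx=-11,dy=-5->C; (5,9):dx=-9,dy=+5->D; (6,7):dx=-5,dy=+3->D; (6,8):dx=-9,dy=-13->C
  (6,9):dx=-7,dy=-3->C; (7,8):dx=-4,dy=-16->C; (7,9):dx=-2,dy=-6->C; (8,9):dx=+2,dy=+10->C
Step 2: C = 23, D = 13, total pairs = 36.
Step 3: tau = (C - D)/(n(n-1)/2) = (23 - 13)/36 = 0.277778.
Step 4: Exact two-sided p-value (enumerate n! = 362880 permutations of y under H0): p = 0.358488.
Step 5: alpha = 0.1. fail to reject H0.

tau_b = 0.2778 (C=23, D=13), p = 0.358488, fail to reject H0.


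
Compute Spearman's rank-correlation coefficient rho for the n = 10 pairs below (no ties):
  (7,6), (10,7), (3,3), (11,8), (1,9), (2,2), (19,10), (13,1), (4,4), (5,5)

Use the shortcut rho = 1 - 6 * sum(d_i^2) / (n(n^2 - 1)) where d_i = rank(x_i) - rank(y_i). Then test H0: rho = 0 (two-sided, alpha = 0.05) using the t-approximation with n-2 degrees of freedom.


Step 1: Rank x and y separately (midranks; no ties here).
rank(x): 7->6, 10->7, 3->3, 11->8, 1->1, 2->2, 19->10, 13->9, 4->4, 5->5
rank(y): 6->6, 7->7, 3->3, 8->8, 9->9, 2->2, 10->10, 1->1, 4->4, 5->5
Step 2: d_i = R_x(i) - R_y(i); compute d_i^2.
  (6-6)^2=0, (7-7)^2=0, (3-3)^2=0, (8-8)^2=0, (1-9)^2=64, (2-2)^2=0, (10-10)^2=0, (9-1)^2=64, (4-4)^2=0, (5-5)^2=0
sum(d^2) = 128.
Step 3: rho = 1 - 6*128 / (10*(10^2 - 1)) = 1 - 768/990 = 0.224242.
Step 4: Under H0, t = rho * sqrt((n-2)/(1-rho^2)) = 0.6508 ~ t(8).
Step 5: Two-sided p-value from the t-distribution with 8 df = 0.533401.
Step 6: alpha = 0.05. fail to reject H0.

rho = 0.2242, p = 0.533401, fail to reject H0 at alpha = 0.05.


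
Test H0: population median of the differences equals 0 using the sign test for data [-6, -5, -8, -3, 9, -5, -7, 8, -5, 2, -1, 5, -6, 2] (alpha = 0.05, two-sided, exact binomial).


Step 1: Discard zero differences. Original n = 14; n_eff = number of nonzero differences = 14.
Nonzero differences (with sign): -6, -5, -8, -3, +9, -5, -7, +8, -5, +2, -1, +5, -6, +2
Step 2: Count signs: positive = 5, negative = 9.
Step 3: Under H0: P(positive) = 0.5, so the number of positives S ~ Bin(14, 0.5).
Step 4: Two-sided exact p-value = sum of Bin(14,0.5) probabilities at or below the observed probability = 0.423950.
Step 5: alpha = 0.05. fail to reject H0.

n_eff = 14, pos = 5, neg = 9, p = 0.423950, fail to reject H0.


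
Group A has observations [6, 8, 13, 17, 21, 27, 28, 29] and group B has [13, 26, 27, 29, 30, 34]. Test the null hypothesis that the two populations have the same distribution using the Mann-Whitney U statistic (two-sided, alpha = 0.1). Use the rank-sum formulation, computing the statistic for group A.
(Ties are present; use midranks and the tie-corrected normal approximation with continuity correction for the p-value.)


Step 1: Combine and sort all 14 observations; assign midranks.
sorted (value, group): (6,X), (8,X), (13,X), (13,Y), (17,X), (21,X), (26,Y), (27,X), (27,Y), (28,X), (29,X), (29,Y), (30,Y), (34,Y)
ranks: 6->1, 8->2, 13->3.5, 13->3.5, 17->5, 21->6, 26->7, 27->8.5, 27->8.5, 28->10, 29->11.5, 29->11.5, 30->13, 34->14
Step 2: Rank sum for X: R1 = 1 + 2 + 3.5 + 5 + 6 + 8.5 + 10 + 11.5 = 47.5.
Step 3: U_X = R1 - n1(n1+1)/2 = 47.5 - 8*9/2 = 47.5 - 36 = 11.5.
       U_Y = n1*n2 - U_X = 48 - 11.5 = 36.5.
Step 4: Ties are present, so use the tie-corrected normal approximation (with continuity correction) for the p-value.
Step 5: p-value = 0.120107; compare to alpha = 0.1. fail to reject H0.

U_X = 11.5, p = 0.120107, fail to reject H0 at alpha = 0.1.


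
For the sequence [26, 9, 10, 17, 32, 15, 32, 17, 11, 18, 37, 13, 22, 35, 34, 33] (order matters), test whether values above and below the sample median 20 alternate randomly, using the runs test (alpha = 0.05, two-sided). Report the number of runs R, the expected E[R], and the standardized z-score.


Step 1: Compute median = 20; label A = above, B = below.
Labels in order: ABBBABABBBABAAAA  (n_A = 8, n_B = 8)
Step 2: Count runs R = 9.
Step 3: Under H0 (random ordering), E[R] = 2*n_A*n_B/(n_A+n_B) + 1 = 2*8*8/16 + 1 = 9.0000.
        Var[R] = 2*n_A*n_B*(2*n_A*n_B - n_A - n_B) / ((n_A+n_B)^2 * (n_A+n_B-1)) = 14336/3840 = 3.7333.
        SD[R] = 1.9322.
Step 4: R = E[R], so z = 0 with no continuity correction.
Step 5: Two-sided p-value via normal approximation = 2*(1 - Phi(|z|)) = 1.000000.
Step 6: alpha = 0.05. fail to reject H0.

R = 9, z = 0.0000, p = 1.000000, fail to reject H0.


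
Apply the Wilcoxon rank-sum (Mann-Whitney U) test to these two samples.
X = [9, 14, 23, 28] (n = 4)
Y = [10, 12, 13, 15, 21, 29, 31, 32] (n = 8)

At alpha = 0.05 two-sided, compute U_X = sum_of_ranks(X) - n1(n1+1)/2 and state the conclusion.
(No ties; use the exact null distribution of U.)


Step 1: Combine and sort all 12 observations; assign midranks.
sorted (value, group): (9,X), (10,Y), (12,Y), (13,Y), (14,X), (15,Y), (21,Y), (23,X), (28,X), (29,Y), (31,Y), (32,Y)
ranks: 9->1, 10->2, 12->3, 13->4, 14->5, 15->6, 21->7, 23->8, 28->9, 29->10, 31->11, 32->12
Step 2: Rank sum for X: R1 = 1 + 5 + 8 + 9 = 23.
Step 3: U_X = R1 - n1(n1+1)/2 = 23 - 4*5/2 = 23 - 10 = 13.
       U_Y = n1*n2 - U_X = 32 - 13 = 19.
Step 4: No ties, so the exact null distribution of U (based on enumerating the C(12,4) = 495 equally likely rank assignments) gives the two-sided p-value.
Step 5: p-value = 0.682828; compare to alpha = 0.05. fail to reject H0.

U_X = 13, p = 0.682828, fail to reject H0 at alpha = 0.05.


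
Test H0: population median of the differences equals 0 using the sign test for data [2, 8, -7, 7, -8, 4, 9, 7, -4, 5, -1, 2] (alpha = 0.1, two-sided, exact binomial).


Step 1: Discard zero differences. Original n = 12; n_eff = number of nonzero differences = 12.
Nonzero differences (with sign): +2, +8, -7, +7, -8, +4, +9, +7, -4, +5, -1, +2
Step 2: Count signs: positive = 8, negative = 4.
Step 3: Under H0: P(positive) = 0.5, so the number of positives S ~ Bin(12, 0.5).
Step 4: Two-sided exact p-value = sum of Bin(12,0.5) probabilities at or below the observed probability = 0.387695.
Step 5: alpha = 0.1. fail to reject H0.

n_eff = 12, pos = 8, neg = 4, p = 0.387695, fail to reject H0.


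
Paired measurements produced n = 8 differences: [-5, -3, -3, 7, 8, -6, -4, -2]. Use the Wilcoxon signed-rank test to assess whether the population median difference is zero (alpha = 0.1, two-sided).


Step 1: Drop any zero differences (none here) and take |d_i|.
|d| = [5, 3, 3, 7, 8, 6, 4, 2]
Step 2: Midrank |d_i| (ties get averaged ranks).
ranks: |5|->5, |3|->2.5, |3|->2.5, |7|->7, |8|->8, |6|->6, |4|->4, |2|->1
Step 3: Attach original signs; sum ranks with positive sign and with negative sign.
W+ = 7 + 8 = 15
W- = 5 + 2.5 + 2.5 + 6 + 4 + 1 = 21
(Check: W+ + W- = 36 should equal n(n+1)/2 = 36.)
Step 4: Test statistic W = min(W+, W-) = 15.
Step 5: Ties in |d|, so use the tie-corrected normal approximation.
        E[W] = n(n+1)/4 = 8*9/4 = 18.
        Tie groups: |d|=3 (t=2); sum(t^3 - t) = 6.
        Var[W] = n(n+1)(2n+1)/24 - sum(t^3-t)/48 = 1224/24 - 6/48 = 50.875.
        z = (W - E[W]) / sqrt(Var[W]) = (15 - 18) / 7.1327 = -0.4206.
        Two-sided p = 2*Phi(z) = 0.674047.
Step 6: alpha = 0.1. fail to reject H0.

W+ = 15, W- = 21, W = min = 15, p = 0.674047, fail to reject H0.


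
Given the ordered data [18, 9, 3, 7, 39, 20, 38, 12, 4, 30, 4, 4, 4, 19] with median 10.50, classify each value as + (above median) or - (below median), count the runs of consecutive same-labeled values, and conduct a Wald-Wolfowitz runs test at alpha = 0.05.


Step 1: Compute median = 10.50; label A = above, B = below.
Labels in order: ABBBAAAABABBBA  (n_A = 7, n_B = 7)
Step 2: Count runs R = 7.
Step 3: Under H0 (random ordering), E[R] = 2*n_A*n_B/(n_A+n_B) + 1 = 2*7*7/14 + 1 = 8.0000.
        Var[R] = 2*n_A*n_B*(2*n_A*n_B - n_A - n_B) / ((n_A+n_B)^2 * (n_A+n_B-1)) = 8232/2548 = 3.2308.
        SD[R] = 1.7974.
Step 4: Continuity-corrected z = (R + 0.5 - E[R]) / SD[R] = (7 + 0.5 - 8.0000) / 1.7974 = -0.2782.
Step 5: Two-sided p-value via normal approximation = 2*(1 - Phi(|z|)) = 0.780879.
Step 6: alpha = 0.05. fail to reject H0.

R = 7, z = -0.2782, p = 0.780879, fail to reject H0.


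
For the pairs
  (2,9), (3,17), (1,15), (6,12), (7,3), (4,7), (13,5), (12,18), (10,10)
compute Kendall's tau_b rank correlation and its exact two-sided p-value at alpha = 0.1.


Step 1: Enumerate the 36 unordered pairs (i,j) with i<j and classify each by sign(x_j-x_i) * sign(y_j-y_i).
  (1,2):dx=+1,dy=+8->C; (1,3):dx=-1,dy=+6->D; (1,4):dx=+4,dy=+3->C; (1,5):dx=+5,dy=-6->D
  (1,6):dx=+2,dy=-2->D; (1,7):dx=+11,dy=-4->D; (1,8):dx=+10,dy=+9->C; (1,9):dx=+8,dy=+1->C
  (2,3):dx=-2,dy=-2->C; (2,4):dx=+3,dy=-5->D; (2,5):dx=+4,dy=-14->D; (2,6):dx=+1,dy=-10->D
  (2,7):dx=+10,dy=-12->D; (2,8):dx=+9,dy=+1->C; (2,9):dx=+7,dy=-7->D; (3,4):dx=+5,dy=-3->D
  (3,5):dx=+6,dy=-12->D; (3,6):dx=+3,dy=-8->D; (3,7):dx=+12,dy=-10->D; (3,8):dx=+11,dy=+3->C
  (3,9):dx=+9,dy=-5->D; (4,5):dx=+1,dy=-9->D; (4,6):dx=-2,dy=-5->C; (4,7):dx=+7,dy=-7->D
  (4,8):dx=+6,dy=+6->C; (4,9):dx=+4,dy=-2->D; (5,6):dx=-3,dy=+4->D; (5,7):dx=+6,dy=+2->C
  (5,8):dx=+5,dy=+15->C; (5,9):dx=+3,dy=+7->C; (6,7):dx=+9,dy=-2->D; (6,8):dx=+8,dy=+11->C
  (6,9):dx=+6,dy=+3->C; (7,8):dx=-1,dy=+13->D; (7,9):dx=-3,dy=+5->D; (8,9):dx=-2,dy=-8->C
Step 2: C = 15, D = 21, total pairs = 36.
Step 3: tau = (C - D)/(n(n-1)/2) = (15 - 21)/36 = -0.166667.
Step 4: Exact two-sided p-value (enumerate n! = 362880 permutations of y under H0): p = 0.612202.
Step 5: alpha = 0.1. fail to reject H0.

tau_b = -0.1667 (C=15, D=21), p = 0.612202, fail to reject H0.


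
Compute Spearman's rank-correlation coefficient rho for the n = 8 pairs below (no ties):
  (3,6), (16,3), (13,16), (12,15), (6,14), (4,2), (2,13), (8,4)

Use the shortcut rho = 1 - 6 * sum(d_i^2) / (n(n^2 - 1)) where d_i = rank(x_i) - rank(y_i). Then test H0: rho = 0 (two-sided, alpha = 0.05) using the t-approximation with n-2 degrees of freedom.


Step 1: Rank x and y separately (midranks; no ties here).
rank(x): 3->2, 16->8, 13->7, 12->6, 6->4, 4->3, 2->1, 8->5
rank(y): 6->4, 3->2, 16->8, 15->7, 14->6, 2->1, 13->5, 4->3
Step 2: d_i = R_x(i) - R_y(i); compute d_i^2.
  (2-4)^2=4, (8-2)^2=36, (7-8)^2=1, (6-7)^2=1, (4-6)^2=4, (3-1)^2=4, (1-5)^2=16, (5-3)^2=4
sum(d^2) = 70.
Step 3: rho = 1 - 6*70 / (8*(8^2 - 1)) = 1 - 420/504 = 0.166667.
Step 4: Under H0, t = rho * sqrt((n-2)/(1-rho^2)) = 0.4140 ~ t(6).
Step 5: Two-sided p-value from the t-distribution with 6 df = 0.693239.
Step 6: alpha = 0.05. fail to reject H0.

rho = 0.1667, p = 0.693239, fail to reject H0 at alpha = 0.05.
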